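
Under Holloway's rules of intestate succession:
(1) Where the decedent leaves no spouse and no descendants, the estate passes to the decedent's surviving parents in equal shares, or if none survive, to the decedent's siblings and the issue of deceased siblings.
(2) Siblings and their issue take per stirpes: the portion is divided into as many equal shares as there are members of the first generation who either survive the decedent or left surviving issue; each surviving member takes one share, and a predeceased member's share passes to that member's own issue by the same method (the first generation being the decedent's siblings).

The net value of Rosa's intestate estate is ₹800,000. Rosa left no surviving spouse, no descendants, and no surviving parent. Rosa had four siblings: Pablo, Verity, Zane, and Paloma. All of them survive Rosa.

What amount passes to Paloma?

Paloma receives ₹200,000.

The entire ₹800,000 passes to the siblings and their issue.
That amount (₹800,000) is divided into 4 shares of ₹200,000: Pablo, Verity, Zane, and Paloma each take ₹200,000.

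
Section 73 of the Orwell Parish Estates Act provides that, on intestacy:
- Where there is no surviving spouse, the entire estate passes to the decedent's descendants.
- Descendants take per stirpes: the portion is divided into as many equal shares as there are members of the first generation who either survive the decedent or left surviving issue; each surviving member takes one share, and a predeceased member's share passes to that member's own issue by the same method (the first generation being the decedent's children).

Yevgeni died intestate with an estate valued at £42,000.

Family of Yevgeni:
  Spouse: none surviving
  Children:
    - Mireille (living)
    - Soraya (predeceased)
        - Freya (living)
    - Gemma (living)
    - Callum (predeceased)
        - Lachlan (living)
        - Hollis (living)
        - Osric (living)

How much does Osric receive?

The entire £42,000 passes to the descendants.
That amount (£42,000) is divided into 4 shares of £10,500: Mireille and Gemma each take £10,500; Soraya's £10,500 share passes to Soraya's issue; Callum's £10,500 share passes to Callum's issue.
Soraya's share (£10,500) passes entirely to Freya.
Callum's share (£10,500) is divided into 3 shares of £3,500: Lachlan, Hollis, and Osric each take £3,500.

Osric receives £3,500.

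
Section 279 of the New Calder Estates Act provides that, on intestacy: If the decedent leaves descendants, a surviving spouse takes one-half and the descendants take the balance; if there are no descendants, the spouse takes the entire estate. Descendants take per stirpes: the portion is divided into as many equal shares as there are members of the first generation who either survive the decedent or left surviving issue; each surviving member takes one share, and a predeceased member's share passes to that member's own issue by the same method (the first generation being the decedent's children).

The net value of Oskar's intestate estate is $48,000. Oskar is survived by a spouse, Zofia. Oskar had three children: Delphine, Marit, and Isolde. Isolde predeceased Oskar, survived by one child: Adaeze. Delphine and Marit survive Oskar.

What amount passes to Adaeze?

Adaeze receives $8,000.

Zofia takes one-half of $48,000 = $24,000. The remaining $24,000 passes to the descendants.
The descendants' portion ($24,000) is divided into 3 shares of $8,000: Delphine and Marit each take $8,000; Isolde's $8,000 share passes to Isolde's issue.
Isolde's share ($8,000) passes entirely to Adaeze.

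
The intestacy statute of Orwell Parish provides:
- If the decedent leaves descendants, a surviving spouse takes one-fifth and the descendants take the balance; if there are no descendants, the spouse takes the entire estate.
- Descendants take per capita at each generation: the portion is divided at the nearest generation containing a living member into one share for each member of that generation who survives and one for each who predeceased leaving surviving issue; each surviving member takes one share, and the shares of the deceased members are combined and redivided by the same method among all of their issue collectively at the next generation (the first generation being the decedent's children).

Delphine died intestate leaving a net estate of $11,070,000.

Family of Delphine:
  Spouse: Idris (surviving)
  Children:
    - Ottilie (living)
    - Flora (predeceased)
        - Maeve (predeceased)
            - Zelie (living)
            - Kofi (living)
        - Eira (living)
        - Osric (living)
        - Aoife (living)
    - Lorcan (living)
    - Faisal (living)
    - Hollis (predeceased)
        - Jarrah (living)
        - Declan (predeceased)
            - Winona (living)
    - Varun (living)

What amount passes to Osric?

Osric receives $492,000.

Idris takes one-fifth of $11,070,000 = $2,214,000. The remaining $8,856,000 passes to the descendants.
The descendants' portion ($8,856,000) is divided at the children's generation into 6 shares of $1,476,000. Ottilie, Lorcan, Faisal, and Varun each take $1,476,000. The 2 shares of the deceased (Flora and Hollis) are combined into a pool of $2,952,000.
That pool ($2,952,000) is divided at the grandchildren's generation into 6 shares of $492,000. Eira, Osric, Aoife, and Jarrah each take $492,000. The 2 shares of the deceased (Maeve and Declan) are combined into a pool of $984,000.
That pool ($984,000) is divided at the great-grandchildren's generation equally among Zelie, Kofi, and Winona: $328,000 each.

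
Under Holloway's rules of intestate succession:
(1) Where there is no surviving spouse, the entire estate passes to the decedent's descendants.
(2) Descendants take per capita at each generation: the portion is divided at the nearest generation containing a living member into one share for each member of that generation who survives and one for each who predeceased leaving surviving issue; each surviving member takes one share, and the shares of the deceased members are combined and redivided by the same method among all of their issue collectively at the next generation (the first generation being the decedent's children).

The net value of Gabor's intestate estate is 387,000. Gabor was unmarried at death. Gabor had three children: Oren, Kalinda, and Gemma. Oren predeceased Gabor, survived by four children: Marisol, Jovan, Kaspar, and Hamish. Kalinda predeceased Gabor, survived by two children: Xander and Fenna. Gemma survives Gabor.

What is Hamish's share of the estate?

The entire 387,000 passes to the descendants.
That amount (387,000) is divided at the children's generation into 3 shares of 129,000. Gemma takes 129,000. The 2 shares of the deceased (Oren and Kalinda) are combined into a pool of 258,000.
That pool (258,000) is divided at the grandchildren's generation equally among Marisol, Jovan, Kaspar, Hamish, Xander, and Fenna: 43,000 each.

Hamish receives 43,000.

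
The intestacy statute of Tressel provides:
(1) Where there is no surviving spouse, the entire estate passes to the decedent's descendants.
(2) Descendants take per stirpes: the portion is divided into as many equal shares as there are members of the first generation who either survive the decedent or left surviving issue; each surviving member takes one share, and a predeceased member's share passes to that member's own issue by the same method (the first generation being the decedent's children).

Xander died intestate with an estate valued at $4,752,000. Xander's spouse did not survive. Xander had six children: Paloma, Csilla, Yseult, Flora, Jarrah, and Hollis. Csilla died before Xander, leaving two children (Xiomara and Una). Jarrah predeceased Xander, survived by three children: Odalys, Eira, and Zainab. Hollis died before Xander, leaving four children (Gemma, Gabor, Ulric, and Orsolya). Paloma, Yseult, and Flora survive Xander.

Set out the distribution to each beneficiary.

Paloma: $792,000; Xiomara: $396,000; Una: $396,000; Yseult: $792,000; Flora: $792,000; Odalys: $264,000; Eira: $264,000; Zainab: $264,000; Gemma: $198,000; Gabor: $198,000; Ulric: $198,000; Orsolya: $198,000

The entire $4,752,000 passes to the descendants.
That amount ($4,752,000) is divided into 6 shares of $792,000: Paloma, Yseult, and Flora each take $792,000; Csilla's $792,000 share passes to Csilla's issue; Jarrah's $792,000 share passes to Jarrah's issue; Hollis's $792,000 share passes to Hollis's issue.
Csilla's share ($792,000) is divided into 2 shares of $396,000: Xiomara and Una each take $396,000.
Jarrah's share ($792,000) is divided into 3 shares of $264,000: Odalys, Eira, and Zainab each take $264,000.
Hollis's share ($792,000) is divided into 4 shares of $198,000: Gemma, Gabor, Ulric, and Orsolya each take $198,000.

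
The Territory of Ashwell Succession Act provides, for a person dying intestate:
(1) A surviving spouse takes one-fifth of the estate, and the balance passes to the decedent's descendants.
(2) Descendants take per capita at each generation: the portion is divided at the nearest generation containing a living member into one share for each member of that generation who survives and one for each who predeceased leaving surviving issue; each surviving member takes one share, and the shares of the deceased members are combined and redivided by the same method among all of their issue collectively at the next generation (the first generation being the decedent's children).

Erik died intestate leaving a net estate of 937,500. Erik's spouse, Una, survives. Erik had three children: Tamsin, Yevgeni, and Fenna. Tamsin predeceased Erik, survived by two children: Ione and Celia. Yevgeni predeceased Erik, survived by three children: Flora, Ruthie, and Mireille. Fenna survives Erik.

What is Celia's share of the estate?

Una takes one-fifth of 937,500 = 187,500. The remaining 750,000 passes to the descendants.
The descendants' portion (750,000) is divided at the children's generation into 3 shares of 250,000. Fenna takes 250,000. The 2 shares of the deceased (Tamsin and Yevgeni) are combined into a pool of 500,000.
That pool (500,000) is divided at the grandchildren's generation equally among Ione, Celia, Flora, Ruthie, and Mireille: 100,000 each.

Celia receives 100,000.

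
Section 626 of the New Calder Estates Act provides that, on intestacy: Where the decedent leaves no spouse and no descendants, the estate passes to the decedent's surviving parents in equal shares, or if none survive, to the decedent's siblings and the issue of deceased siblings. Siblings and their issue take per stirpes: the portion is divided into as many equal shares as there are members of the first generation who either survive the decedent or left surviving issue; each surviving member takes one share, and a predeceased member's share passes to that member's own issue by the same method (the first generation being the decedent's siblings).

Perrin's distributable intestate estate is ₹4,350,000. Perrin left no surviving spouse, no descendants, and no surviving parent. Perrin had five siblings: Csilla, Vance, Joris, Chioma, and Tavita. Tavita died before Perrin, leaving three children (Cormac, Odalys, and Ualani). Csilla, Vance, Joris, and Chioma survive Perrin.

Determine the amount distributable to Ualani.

Ualani receives ₹290,000.

The entire ₹4,350,000 passes to the siblings and their issue.
That amount (₹4,350,000) is divided into 5 shares of ₹870,000: Csilla, Vance, Joris, and Chioma each take ₹870,000; Tavita's ₹870,000 share passes to Tavita's issue.
Tavita's share (₹870,000) is divided into 3 shares of ₹290,000: Cormac, Odalys, and Ualani each take ₹290,000.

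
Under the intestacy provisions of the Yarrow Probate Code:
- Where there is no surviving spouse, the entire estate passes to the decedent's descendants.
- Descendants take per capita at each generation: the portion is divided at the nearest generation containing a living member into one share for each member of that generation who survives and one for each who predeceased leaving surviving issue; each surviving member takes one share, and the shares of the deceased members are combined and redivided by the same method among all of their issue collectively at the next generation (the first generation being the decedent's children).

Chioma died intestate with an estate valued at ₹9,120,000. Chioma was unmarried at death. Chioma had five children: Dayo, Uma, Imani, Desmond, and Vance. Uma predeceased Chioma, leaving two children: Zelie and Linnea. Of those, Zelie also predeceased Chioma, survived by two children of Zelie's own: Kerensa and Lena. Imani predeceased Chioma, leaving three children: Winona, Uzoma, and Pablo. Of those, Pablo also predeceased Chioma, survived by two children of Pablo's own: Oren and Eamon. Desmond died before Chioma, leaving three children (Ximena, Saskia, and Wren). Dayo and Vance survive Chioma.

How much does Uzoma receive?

Uzoma receives ₹684,000.

The entire ₹9,120,000 passes to the descendants.
That amount (₹9,120,000) is divided at the children's generation into 5 shares of ₹1,824,000. Dayo and Vance each take ₹1,824,000. The 3 shares of the deceased (Uma, Imani, and Desmond) are combined into a pool of ₹5,472,000.
That pool (₹5,472,000) is divided at the grandchildren's generation into 8 shares of ₹684,000. Linnea, Winona, Uzoma, Ximena, Saskia, and Wren each take ₹684,000. The 2 shares of the deceased (Zelie and Pablo) are combined into a pool of ₹1,368,000.
That pool (₹1,368,000) is divided at the great-grandchildren's generation equally among Kerensa, Lena, Oren, and Eamon: ₹342,000 each.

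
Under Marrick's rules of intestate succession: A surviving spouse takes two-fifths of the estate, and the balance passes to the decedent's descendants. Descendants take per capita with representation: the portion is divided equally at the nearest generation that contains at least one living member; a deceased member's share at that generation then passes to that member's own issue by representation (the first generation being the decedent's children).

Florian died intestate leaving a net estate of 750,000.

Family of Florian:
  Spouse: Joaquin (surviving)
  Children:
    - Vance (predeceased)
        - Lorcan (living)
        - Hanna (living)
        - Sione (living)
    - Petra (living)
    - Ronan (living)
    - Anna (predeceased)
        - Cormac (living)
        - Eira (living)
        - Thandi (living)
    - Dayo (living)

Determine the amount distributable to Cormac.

Joaquin takes two-fifths of 750,000 = 300,000. The remaining 450,000 passes to the descendants.
The descendants' portion (450,000) is divided into 5 shares of 90,000: Petra, Ronan, and Dayo each take 90,000; Vance's 90,000 share passes to Vance's issue; Anna's 90,000 share passes to Anna's issue.
Vance's share (90,000) is divided into 3 shares of 30,000: Lorcan, Hanna, and Sione each take 30,000.
Anna's share (90,000) is divided into 3 shares of 30,000: Cormac, Eira, and Thandi each take 30,000.

Cormac receives 30,000.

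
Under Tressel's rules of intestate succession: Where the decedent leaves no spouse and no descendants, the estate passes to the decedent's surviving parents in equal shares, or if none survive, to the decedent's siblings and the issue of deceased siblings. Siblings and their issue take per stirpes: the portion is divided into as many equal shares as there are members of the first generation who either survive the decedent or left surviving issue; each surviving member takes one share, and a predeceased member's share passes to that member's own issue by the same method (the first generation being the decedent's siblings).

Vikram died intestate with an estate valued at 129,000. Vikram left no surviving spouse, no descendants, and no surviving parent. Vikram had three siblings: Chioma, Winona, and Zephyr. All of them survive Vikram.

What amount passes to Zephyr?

Zephyr receives 43,000.

The entire 129,000 passes to the siblings and their issue.
That amount (129,000) is divided into 3 shares of 43,000: Chioma, Winona, and Zephyr each take 43,000.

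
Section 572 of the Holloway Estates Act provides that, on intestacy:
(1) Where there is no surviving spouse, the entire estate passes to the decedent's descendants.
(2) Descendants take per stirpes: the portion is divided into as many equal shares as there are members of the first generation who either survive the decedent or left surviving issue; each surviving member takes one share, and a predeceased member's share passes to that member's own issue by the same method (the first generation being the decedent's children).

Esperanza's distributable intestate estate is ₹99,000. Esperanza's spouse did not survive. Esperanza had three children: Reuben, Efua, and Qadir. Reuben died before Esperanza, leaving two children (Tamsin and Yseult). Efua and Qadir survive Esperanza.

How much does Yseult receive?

Yseult receives ₹16,500.

The entire ₹99,000 passes to the descendants.
That amount (₹99,000) is divided into 3 shares of ₹33,000: Efua and Qadir each take ₹33,000; Reuben's ₹33,000 share passes to Reuben's issue.
Reuben's share (₹33,000) is divided into 2 shares of ₹16,500: Tamsin and Yseult each take ₹16,500.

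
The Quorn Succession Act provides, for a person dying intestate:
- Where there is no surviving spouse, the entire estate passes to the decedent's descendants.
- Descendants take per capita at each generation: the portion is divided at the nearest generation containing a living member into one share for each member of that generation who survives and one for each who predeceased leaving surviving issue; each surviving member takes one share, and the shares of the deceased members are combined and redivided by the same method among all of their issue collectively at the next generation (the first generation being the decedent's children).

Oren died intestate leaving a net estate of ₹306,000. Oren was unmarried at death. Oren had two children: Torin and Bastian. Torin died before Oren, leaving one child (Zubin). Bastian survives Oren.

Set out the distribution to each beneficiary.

The entire ₹306,000 passes to the descendants.
That amount (₹306,000) is divided at the children's generation into 2 shares of ₹153,000. Bastian takes ₹153,000. The remaining share for the deceased Torin (₹153,000) is carried to the next generation.
That pool (₹153,000) passes entirely to Zubin, the sole taker at the grandchildren's generation.

Zubin: ₹153,000; Bastian: ₹153,000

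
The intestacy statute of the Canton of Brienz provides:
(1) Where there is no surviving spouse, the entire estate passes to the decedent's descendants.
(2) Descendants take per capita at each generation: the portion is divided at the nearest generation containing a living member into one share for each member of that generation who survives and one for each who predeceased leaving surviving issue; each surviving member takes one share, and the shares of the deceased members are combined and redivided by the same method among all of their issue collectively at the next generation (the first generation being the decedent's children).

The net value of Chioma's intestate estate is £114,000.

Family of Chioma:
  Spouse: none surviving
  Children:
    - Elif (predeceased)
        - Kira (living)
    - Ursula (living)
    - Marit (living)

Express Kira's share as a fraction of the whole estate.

The entire £114,000 passes to the descendants.
That amount (£114,000) is divided at the children's generation into 3 shares of £38,000. Ursula and Marit each take £38,000. The remaining share for the deceased Elif (£38,000) is carried to the next generation.
That pool (£38,000) passes entirely to Kira, the sole taker at the grandchildren's generation.

Kira receives 1/3 of the estate.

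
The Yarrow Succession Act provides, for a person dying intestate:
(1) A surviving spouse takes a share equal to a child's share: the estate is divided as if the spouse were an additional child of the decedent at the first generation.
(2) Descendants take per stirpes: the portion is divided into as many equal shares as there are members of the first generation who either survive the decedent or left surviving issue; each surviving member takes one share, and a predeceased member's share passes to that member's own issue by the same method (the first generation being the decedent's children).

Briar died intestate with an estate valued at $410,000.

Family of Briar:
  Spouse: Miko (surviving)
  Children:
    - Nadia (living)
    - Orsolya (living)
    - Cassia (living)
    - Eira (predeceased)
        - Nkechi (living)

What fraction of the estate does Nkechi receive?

The spouse counts as an additional share at the children's level, so there are 5 primary shares of $82,000. Miko takes one such share ($82,000).
The children's combined portion ($328,000) is divided into 4 shares of $82,000: Nadia, Orsolya, and Cassia each take $82,000; Eira's $82,000 share passes to Eira's issue.
Eira's share ($82,000) passes entirely to Nkechi.

Nkechi receives 1/5 of the estate.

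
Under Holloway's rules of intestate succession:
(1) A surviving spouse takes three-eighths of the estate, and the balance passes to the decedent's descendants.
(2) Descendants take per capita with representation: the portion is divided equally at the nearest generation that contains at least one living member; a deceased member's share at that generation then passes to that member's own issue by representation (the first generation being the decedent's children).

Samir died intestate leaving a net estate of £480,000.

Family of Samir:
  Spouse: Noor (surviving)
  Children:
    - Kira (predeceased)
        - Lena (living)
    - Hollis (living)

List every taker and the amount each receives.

Noor takes three-eighths of £480,000 = £180,000. The remaining £300,000 passes to the descendants.
The descendants' portion (£300,000) is divided into 2 shares of £150,000: Hollis takes £150,000; Kira's £150,000 share passes to Kira's issue.
Kira's share (£150,000) passes entirely to Lena.

Noor: £180,000; Lena: £150,000; Hollis: £150,000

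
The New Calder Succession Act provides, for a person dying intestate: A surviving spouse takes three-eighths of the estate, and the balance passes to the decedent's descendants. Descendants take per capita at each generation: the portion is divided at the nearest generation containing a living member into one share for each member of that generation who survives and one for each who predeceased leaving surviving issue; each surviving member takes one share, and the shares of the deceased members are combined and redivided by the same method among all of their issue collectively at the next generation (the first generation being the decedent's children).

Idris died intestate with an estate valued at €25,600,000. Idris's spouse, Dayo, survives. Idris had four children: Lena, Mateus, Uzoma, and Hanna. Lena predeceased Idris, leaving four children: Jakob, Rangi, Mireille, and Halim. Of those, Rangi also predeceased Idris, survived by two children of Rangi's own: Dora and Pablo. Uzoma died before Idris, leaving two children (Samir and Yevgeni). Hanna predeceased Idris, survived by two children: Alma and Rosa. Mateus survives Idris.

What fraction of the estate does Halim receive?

Halim receives 15/256 of the estate.

Dayo takes three-eighths of €25,600,000 = €9,600,000. The remaining €16,000,000 passes to the descendants.
The descendants' portion (€16,000,000) is divided at the children's generation into 4 shares of €4,000,000. Mateus takes €4,000,000. The 3 shares of the deceased (Lena, Uzoma, and Hanna) are combined into a pool of €12,000,000.
That pool (€12,000,000) is divided at the grandchildren's generation into 8 shares of €1,500,000. Jakob, Mireille, Halim, Samir, Yevgeni, Alma, and Rosa each take €1,500,000. The remaining share for the deceased Rangi (€1,500,000) is carried to the next generation.
That pool (€1,500,000) is divided at the great-grandchildren's generation equally among Dora and Pablo: €750,000 each.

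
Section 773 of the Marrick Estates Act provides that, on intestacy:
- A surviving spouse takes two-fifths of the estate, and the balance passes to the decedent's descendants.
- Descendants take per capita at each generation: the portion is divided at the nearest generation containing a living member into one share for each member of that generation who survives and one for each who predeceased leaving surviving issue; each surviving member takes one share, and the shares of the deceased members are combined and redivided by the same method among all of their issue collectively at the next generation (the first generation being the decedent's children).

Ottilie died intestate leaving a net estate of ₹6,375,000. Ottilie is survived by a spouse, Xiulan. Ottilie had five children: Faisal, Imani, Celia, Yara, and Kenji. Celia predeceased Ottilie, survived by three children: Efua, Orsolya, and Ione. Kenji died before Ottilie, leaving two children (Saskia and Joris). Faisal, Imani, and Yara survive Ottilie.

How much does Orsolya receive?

Xiulan takes two-fifths of ₹6,375,000 = ₹2,550,000. The remaining ₹3,825,000 passes to the descendants.
The descendants' portion (₹3,825,000) is divided at the children's generation into 5 shares of ₹765,000. Faisal, Imani, and Yara each take ₹765,000. The 2 shares of the deceased (Celia and Kenji) are combined into a pool of ₹1,530,000.
That pool (₹1,530,000) is divided at the grandchildren's generation equally among Efua, Orsolya, Ione, Saskia, and Joris: ₹306,000 each.

Orsolya receives ₹306,000.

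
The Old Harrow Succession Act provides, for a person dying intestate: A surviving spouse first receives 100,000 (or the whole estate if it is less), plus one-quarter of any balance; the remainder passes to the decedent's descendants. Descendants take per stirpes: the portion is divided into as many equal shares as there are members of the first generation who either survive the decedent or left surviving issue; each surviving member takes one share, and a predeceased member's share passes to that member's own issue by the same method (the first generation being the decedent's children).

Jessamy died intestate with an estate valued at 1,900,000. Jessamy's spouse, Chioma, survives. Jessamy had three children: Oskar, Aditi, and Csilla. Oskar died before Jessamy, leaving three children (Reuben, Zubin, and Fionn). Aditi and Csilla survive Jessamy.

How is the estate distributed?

Chioma: 550,000; Reuben: 150,000; Zubin: 150,000; Fionn: 150,000; Aditi: 450,000; Csilla: 450,000

Chioma first takes 100,000, leaving a balance of 1,800,000. Chioma then takes one-quarter of the balance (450,000), for a total of 550,000. The remaining 1,350,000 passes to the descendants.
The descendants' portion (1,350,000) is divided into 3 shares of 450,000: Aditi and Csilla each take 450,000; Oskar's 450,000 share passes to Oskar's issue.
Oskar's share (450,000) is divided into 3 shares of 150,000: Reuben, Zubin, and Fionn each take 150,000.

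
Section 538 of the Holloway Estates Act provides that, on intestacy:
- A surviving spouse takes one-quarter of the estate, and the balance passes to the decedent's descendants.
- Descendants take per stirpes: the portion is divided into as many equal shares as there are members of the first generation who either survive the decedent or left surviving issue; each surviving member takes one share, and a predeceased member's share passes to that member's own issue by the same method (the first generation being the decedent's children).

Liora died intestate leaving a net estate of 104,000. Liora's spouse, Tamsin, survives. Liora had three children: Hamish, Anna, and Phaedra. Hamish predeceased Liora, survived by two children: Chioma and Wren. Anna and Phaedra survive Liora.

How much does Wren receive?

Wren receives 13,000.

Tamsin takes one-quarter of 104,000 = 26,000. The remaining 78,000 passes to the descendants.
The descendants' portion (78,000) is divided into 3 shares of 26,000: Anna and Phaedra each take 26,000; Hamish's 26,000 share passes to Hamish's issue.
Hamish's share (26,000) is divided into 2 shares of 13,000: Chioma and Wren each take 13,000.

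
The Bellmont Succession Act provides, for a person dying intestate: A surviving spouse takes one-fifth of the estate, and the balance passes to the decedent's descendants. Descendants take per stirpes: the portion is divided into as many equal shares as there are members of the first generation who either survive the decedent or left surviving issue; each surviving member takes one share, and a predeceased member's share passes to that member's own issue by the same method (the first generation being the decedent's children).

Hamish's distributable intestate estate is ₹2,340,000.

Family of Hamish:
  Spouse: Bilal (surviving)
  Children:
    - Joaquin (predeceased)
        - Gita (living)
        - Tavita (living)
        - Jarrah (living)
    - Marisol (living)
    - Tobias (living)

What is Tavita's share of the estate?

Tavita receives ₹208,000.

Bilal takes one-fifth of ₹2,340,000 = ₹468,000. The remaining ₹1,872,000 passes to the descendants.
The descendants' portion (₹1,872,000) is divided into 3 shares of ₹624,000: Marisol and Tobias each take ₹624,000; Joaquin's ₹624,000 share passes to Joaquin's issue.
Joaquin's share (₹624,000) is divided into 3 shares of ₹208,000: Gita, Tavita, and Jarrah each take ₹208,000.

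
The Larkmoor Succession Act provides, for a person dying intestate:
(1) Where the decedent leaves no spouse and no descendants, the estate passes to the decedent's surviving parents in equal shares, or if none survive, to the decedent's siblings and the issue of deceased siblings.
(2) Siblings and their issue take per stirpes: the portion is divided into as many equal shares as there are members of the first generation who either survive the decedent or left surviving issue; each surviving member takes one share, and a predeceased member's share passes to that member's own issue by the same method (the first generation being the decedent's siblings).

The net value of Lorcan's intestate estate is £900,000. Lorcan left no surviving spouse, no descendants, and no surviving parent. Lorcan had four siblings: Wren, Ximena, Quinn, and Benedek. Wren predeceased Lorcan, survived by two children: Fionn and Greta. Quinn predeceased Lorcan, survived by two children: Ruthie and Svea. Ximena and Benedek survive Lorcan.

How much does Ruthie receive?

Ruthie receives £112,500.

The entire £900,000 passes to the siblings and their issue.
That amount (£900,000) is divided into 4 shares of £225,000: Ximena and Benedek each take £225,000; Wren's £225,000 share passes to Wren's issue; Quinn's £225,000 share passes to Quinn's issue.
Wren's share (£225,000) is divided into 2 shares of £112,500: Fionn and Greta each take £112,500.
Quinn's share (£225,000) is divided into 2 shares of £112,500: Ruthie and Svea each take £112,500.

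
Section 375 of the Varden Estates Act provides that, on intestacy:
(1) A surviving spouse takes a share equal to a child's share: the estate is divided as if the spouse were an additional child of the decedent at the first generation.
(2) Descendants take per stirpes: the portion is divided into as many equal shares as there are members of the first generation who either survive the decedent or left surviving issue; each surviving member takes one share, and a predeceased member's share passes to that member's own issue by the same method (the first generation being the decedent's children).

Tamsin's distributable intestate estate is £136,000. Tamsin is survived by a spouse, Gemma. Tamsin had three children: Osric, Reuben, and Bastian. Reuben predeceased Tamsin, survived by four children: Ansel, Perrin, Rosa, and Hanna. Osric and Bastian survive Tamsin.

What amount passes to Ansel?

Ansel receives £8,500.

The spouse counts as an additional share at the children's level, so there are 4 primary shares of £34,000. Gemma takes one such share (£34,000).
The children's combined portion (£102,000) is divided into 3 shares of £34,000: Osric and Bastian each take £34,000; Reuben's £34,000 share passes to Reuben's issue.
Reuben's share (£34,000) is divided into 4 shares of £8,500: Ansel, Perrin, Rosa, and Hanna each take £8,500.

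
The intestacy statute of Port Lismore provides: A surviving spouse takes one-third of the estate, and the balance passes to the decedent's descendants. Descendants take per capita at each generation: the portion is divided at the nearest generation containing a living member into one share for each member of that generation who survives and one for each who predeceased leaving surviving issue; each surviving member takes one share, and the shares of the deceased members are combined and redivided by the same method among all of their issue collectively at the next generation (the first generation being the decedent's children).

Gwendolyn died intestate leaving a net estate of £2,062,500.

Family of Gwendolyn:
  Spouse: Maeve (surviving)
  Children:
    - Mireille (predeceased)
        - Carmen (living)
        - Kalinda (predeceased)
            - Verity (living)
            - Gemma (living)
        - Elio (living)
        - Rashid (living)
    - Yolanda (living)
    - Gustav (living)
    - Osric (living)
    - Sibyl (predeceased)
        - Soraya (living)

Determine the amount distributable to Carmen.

Carmen receives £110,000.

Maeve takes one-third of £2,062,500 = £687,500. The remaining £1,375,000 passes to the descendants.
The descendants' portion (£1,375,000) is divided at the children's generation into 5 shares of £275,000. Yolanda, Gustav, and Osric each take £275,000. The 2 shares of the deceased (Mireille and Sibyl) are combined into a pool of £550,000.
That pool (£550,000) is divided at the grandchildren's generation into 5 shares of £110,000. Carmen, Elio, Rashid, and Soraya each take £110,000. The remaining share for the deceased Kalinda (£110,000) is carried to the next generation.
That pool (£110,000) is divided at the great-grandchildren's generation equally among Verity and Gemma: £55,000 each.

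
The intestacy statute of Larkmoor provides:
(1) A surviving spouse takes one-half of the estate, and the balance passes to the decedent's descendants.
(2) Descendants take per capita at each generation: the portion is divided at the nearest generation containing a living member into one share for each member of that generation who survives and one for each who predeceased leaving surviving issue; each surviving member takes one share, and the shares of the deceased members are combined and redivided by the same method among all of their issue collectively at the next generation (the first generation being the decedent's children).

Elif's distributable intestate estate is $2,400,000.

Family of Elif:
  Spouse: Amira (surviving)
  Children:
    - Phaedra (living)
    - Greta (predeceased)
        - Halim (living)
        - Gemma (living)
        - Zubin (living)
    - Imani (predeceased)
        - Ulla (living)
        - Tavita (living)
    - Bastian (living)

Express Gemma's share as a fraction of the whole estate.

Amira takes one-half of $2,400,000 = $1,200,000. The remaining $1,200,000 passes to the descendants.
The descendants' portion ($1,200,000) is divided at the children's generation into 4 shares of $300,000. Phaedra and Bastian each take $300,000. The 2 shares of the deceased (Greta and Imani) are combined into a pool of $600,000.
That pool ($600,000) is divided at the grandchildren's generation equally among Halim, Gemma, Zubin, Ulla, and Tavita: $120,000 each.

Gemma receives 1/20 of the estate.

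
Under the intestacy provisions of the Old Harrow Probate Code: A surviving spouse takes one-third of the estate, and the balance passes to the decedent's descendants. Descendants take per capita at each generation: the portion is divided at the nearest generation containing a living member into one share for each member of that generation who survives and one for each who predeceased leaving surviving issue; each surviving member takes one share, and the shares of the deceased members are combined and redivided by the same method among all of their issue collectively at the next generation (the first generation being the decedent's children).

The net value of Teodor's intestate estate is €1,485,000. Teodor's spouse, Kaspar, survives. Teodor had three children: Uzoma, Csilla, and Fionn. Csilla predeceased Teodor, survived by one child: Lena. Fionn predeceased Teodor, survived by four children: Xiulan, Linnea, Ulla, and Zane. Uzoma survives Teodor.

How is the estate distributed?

Kaspar: €495,000; Uzoma: €330,000; Lena: €132,000; Xiulan: €132,000; Linnea: €132,000; Ulla: €132,000; Zane: €132,000

Kaspar takes one-third of €1,485,000 = €495,000. The remaining €990,000 passes to the descendants.
The descendants' portion (€990,000) is divided at the children's generation into 3 shares of €330,000. Uzoma takes €330,000. The 2 shares of the deceased (Csilla and Fionn) are combined into a pool of €660,000.
That pool (€660,000) is divided at the grandchildren's generation equally among Lena, Xiulan, Linnea, Ulla, and Zane: €132,000 each.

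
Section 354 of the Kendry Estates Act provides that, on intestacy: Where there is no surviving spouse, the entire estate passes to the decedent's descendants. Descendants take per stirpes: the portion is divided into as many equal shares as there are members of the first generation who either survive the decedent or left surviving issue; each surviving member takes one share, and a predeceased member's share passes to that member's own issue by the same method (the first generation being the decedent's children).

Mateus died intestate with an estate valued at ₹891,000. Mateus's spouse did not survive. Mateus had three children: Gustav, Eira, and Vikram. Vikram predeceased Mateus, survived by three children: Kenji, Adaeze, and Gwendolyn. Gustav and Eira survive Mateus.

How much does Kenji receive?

The entire ₹891,000 passes to the descendants.
That amount (₹891,000) is divided into 3 shares of ₹297,000: Gustav and Eira each take ₹297,000; Vikram's ₹297,000 share passes to Vikram's issue.
Vikram's share (₹297,000) is divided into 3 shares of ₹99,000: Kenji, Adaeze, and Gwendolyn each take ₹99,000.

Kenji receives ₹99,000.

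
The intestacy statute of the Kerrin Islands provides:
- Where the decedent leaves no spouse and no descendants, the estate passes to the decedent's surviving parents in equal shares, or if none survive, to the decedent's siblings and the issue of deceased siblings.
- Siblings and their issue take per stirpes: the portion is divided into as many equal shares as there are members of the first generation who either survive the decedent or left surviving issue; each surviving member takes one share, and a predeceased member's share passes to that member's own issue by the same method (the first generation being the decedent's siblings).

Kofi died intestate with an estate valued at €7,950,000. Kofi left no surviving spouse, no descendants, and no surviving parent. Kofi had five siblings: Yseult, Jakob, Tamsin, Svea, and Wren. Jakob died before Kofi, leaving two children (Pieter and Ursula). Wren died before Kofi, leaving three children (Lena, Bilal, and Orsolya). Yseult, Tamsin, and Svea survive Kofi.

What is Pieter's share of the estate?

Pieter receives €795,000.

The entire €7,950,000 passes to the siblings and their issue.
That amount (€7,950,000) is divided into 5 shares of €1,590,000: Yseult, Tamsin, and Svea each take €1,590,000; Jakob's €1,590,000 share passes to Jakob's issue; Wren's €1,590,000 share passes to Wren's issue.
Jakob's share (€1,590,000) is divided into 2 shares of €795,000: Pieter and Ursula each take €795,000.
Wren's share (€1,590,000) is divided into 3 shares of €530,000: Lena, Bilal, and Orsolya each take €530,000.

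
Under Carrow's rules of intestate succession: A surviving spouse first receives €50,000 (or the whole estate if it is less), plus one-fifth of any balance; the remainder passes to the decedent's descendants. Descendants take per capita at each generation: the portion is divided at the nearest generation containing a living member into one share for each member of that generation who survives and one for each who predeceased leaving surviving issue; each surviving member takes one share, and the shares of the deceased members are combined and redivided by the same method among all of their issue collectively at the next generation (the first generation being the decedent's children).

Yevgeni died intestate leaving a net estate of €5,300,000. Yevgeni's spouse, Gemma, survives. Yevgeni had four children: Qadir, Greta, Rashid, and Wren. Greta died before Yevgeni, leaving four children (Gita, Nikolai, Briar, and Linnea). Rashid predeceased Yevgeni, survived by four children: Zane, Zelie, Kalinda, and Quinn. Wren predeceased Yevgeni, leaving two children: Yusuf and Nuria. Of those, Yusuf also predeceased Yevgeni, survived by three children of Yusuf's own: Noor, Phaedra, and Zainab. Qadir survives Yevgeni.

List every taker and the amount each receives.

Gemma: €1,100,000; Qadir: €1,050,000; Gita: €315,000; Nikolai: €315,000; Briar: €315,000; Linnea: €315,000; Zane: €315,000; Zelie: €315,000; Kalinda: €315,000; Quinn: €315,000; Noor: €105,000; Phaedra: €105,000; Zainab: €105,000; Nuria: €315,000

Gemma first takes €50,000, leaving a balance of €5,250,000. Gemma then takes one-fifth of the balance (€1,050,000), for a total of €1,100,000. The remaining €4,200,000 passes to the descendants.
The descendants' portion (€4,200,000) is divided at the children's generation into 4 shares of €1,050,000. Qadir takes €1,050,000. The 3 shares of the deceased (Greta, Rashid, and Wren) are combined into a pool of €3,150,000.
That pool (€3,150,000) is divided at the grandchildren's generation into 10 shares of €315,000. Gita, Nikolai, Briar, Linnea, Zane, Zelie, Kalinda, Quinn, and Nuria each take €315,000. The remaining share for the deceased Yusuf (€315,000) is carried to the next generation.
That pool (€315,000) is divided at the great-grandchildren's generation equally among Noor, Phaedra, and Zainab: €105,000 each.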